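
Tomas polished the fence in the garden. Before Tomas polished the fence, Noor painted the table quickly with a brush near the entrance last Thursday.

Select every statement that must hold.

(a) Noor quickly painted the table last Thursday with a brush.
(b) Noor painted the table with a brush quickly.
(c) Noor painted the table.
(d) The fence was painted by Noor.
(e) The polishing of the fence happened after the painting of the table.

(a) Entailed — dropping 'near the entrance' leaves a sub-description the original still satisfies.
(b) Entailed — this follows by dropping conjuncts from the painting event's description.
(c) Entailed — this follows by dropping conjuncts from the painting event's description.
(d) Not entailed — Noor painted the table, not the fence; the fence belongs to the polishing event.
(e) Entailed — the narrative places the painting before the polishing.

(a), (b), (c), (e)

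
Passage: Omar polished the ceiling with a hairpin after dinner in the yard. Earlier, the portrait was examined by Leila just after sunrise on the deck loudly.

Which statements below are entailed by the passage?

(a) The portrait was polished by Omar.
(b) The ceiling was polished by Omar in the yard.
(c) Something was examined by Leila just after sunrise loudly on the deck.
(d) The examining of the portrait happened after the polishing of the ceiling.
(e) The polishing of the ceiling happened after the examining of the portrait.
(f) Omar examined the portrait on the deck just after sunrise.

(a) Not entailed — Omar polished the ceiling, not the portrait; the portrait belongs to the examining event.
(b) Entailed — every conjunct here is already in the original polishing event.
(c) Entailed — every conjunct here is already in the original examining event.
(d) Not entailed — the narrative places the examining before the polishing, not after.
(e) Entailed — the narrative places the examining before the polishing.
(f) Not entailed — the passage has Leila examining the portrait, not Omar.

(b), (c), (e)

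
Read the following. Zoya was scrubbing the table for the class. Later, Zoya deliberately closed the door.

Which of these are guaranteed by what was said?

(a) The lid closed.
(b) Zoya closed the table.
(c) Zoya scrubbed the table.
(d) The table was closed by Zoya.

(c)

(a) Not entailed — the door is what closed, not the lid.
(b) Not entailed — Zoya closed the door, not the table; the table belongs to the scrubbing event.
(c) Entailed — 'scrub' is an activity; 'was scrubbing' entails that some scrubbing happened, so 'scrubbed' holds.
(d) Not entailed — Zoya closed the door, not the table; the table belongs to the scrubbing event.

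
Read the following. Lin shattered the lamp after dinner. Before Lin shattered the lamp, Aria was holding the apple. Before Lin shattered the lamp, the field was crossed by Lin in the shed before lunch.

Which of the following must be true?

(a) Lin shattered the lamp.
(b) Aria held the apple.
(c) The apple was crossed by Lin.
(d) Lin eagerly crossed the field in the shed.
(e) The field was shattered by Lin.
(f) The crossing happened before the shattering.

(a), (b), (f)

(a) Entailed — dropping 'after dinner' leaves a sub-description the original still satisfies.
(b) Entailed — 'hold' is an activity; 'was holding' entails that some holding happened, so 'held' holds.
(c) Not entailed — Lin crossed the field, not the apple; the apple belongs to the holding event.
(d) Not entailed — 'eagerly' adds information not in the original event.
(e) Not entailed — Lin shattered the lamp, not the field; the field belongs to the crossing event.
(f) Entailed — the narrative places the crossing before the shattering.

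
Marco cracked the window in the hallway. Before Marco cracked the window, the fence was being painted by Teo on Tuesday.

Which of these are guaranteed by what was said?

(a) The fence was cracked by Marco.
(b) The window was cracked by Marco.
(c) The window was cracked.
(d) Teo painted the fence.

(a) Not entailed — Marco cracked the window, not the fence; the fence belongs to the painting event.
(b) Entailed — every conjunct here is already in the original cracking event.
(c) Entailed — the original entails any weakening of itself; this just drops 'in the hallway' and generalizes the agent.
(d) Not entailed — 'was painting' is progressive on an accomplishment; it does not entail the completed 'painted'.

(b), (c)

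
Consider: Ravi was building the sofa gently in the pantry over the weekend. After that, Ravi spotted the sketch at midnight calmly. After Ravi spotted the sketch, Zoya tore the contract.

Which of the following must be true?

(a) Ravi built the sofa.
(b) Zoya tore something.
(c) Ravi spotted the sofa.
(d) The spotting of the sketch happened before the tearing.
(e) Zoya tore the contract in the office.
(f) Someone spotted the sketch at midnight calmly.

(b), (d), (f)

(a) Not entailed — 'was building' is progressive on an accomplishment; it does not entail the completed 'built'.
(b) Entailed — this follows by dropping conjuncts from the tearing event's description.
(c) Not entailed — Ravi spotted the sketch, not the sofa; the sofa belongs to the building event.
(d) Entailed — the narrative places the spotting before the tearing.
(e) Not entailed — 'in the office' adds information not in the original event.
(f) Entailed — generalizing the agent leaves a sub-description the original still satisfies.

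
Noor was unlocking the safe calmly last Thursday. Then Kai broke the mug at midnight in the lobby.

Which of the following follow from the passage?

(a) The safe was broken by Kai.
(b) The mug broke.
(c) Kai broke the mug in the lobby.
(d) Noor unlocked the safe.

(a) Not entailed — Kai broke the mug, not the safe; the safe belongs to the unlocking event.
(b) Entailed — 'Kai broke the mug' is causative; it entails the inchoative 'the mug broke'.
(c) Entailed — dropping 'at midnight' leaves a sub-description the original still satisfies.
(d) Not entailed — 'was unlocking' is progressive on an accomplishment; it does not entail the completed 'unlocked'.

(b), (c)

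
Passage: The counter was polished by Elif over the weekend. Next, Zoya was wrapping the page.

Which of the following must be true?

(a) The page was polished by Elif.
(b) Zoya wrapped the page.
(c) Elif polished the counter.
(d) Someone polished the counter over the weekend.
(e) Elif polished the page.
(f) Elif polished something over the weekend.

(c), (d), (f)

(a) Not entailed — Elif polished the counter, not the page; the page belongs to the wrapping event.
(b) Not entailed — 'was wrapping' is progressive on an accomplishment; it does not entail the completed 'wrapped'.
(c) Entailed — this follows by dropping conjuncts from the polishing event's description.
(d) Entailed — generalizing the agent leaves a sub-description the original still satisfies.
(e) Not entailed — Elif polished the counter, not the page; the page belongs to the wrapping event.
(f) Entailed — generalizing the patient leaves a sub-description the original still satisfies.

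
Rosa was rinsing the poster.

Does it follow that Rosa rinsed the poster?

'rinse' is atelic; if Rosa was rinsing the poster, then Rosa rinsed the poster (for some time).

yes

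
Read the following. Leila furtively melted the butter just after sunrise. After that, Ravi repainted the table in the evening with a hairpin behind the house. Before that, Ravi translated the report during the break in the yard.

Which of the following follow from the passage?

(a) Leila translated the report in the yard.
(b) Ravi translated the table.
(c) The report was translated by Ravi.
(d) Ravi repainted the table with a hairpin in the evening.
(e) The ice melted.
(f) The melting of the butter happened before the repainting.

(c), (d), (f)

(a) Not entailed — the passage has Ravi translating the report, not Leila.
(b) Not entailed — Ravi translated the report, not the table; the table belongs to the repainting event.
(c) Entailed — the original entails any weakening of itself; this just drops 'during the break', 'in the yard'.
(d) Entailed — this follows by dropping conjuncts from the repainting event's description.
(e) Not entailed — the butter is what melted, not the ice.
(f) Entailed — the narrative places the melting before the repainting.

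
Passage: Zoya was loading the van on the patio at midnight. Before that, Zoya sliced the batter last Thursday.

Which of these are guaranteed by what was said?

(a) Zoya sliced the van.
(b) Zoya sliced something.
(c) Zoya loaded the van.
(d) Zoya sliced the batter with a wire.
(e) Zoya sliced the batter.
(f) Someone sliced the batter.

(b), (e), (f)

(a) Not entailed — Zoya sliced the batter, not the van; the van belongs to the loading event.
(b) Entailed — this follows by dropping conjuncts from the slicing event's description.
(c) Not entailed — 'was loading' is progressive on an accomplishment; it does not entail the completed 'loaded'.
(d) Not entailed — 'with a wire' adds information not in the original event.
(e) Entailed — dropping 'last Thursday' leaves a sub-description the original still satisfies.
(f) Entailed — every conjunct here is already in the original slicing event.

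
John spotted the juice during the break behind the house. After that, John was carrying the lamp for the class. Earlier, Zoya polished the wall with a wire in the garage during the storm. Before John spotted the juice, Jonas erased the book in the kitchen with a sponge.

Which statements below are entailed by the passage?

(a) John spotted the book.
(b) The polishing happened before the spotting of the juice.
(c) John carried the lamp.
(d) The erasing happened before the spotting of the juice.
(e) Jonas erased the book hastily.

(c), (d)

(a) Not entailed — John spotted the juice, not the book; the book belongs to the erasing event.
(b) Not entailed — the narrative doesn't order the polishing relative to the spotting.
(c) Entailed — 'carry' is an activity; 'was carrying' entails that some carrying happened, so 'carried' holds.
(d) Entailed — the narrative places the erasing before the spotting.
(e) Not entailed — 'hastily' adds information not in the original event.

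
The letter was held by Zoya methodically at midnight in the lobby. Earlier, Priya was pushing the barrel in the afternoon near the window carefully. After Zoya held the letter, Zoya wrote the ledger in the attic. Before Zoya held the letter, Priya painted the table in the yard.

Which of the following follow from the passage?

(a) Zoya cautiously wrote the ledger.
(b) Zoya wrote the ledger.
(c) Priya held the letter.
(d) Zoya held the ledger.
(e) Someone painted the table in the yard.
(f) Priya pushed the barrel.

(b), (e), (f)

(a) Not entailed — 'cautiously' adds information not in the original event.
(b) Entailed — the original entails any weakening of itself; this just drops 'in the attic'.
(c) Not entailed — the passage has Zoya holding the letter, not Priya.
(d) Not entailed — Zoya held the letter, not the ledger; the ledger belongs to the writing event.
(e) Entailed — the original entails any weakening of itself; this just generalizes the agent.
(f) Entailed — 'push' is an activity; 'was pushing' entails that some pushing happened, so 'pushed' holds.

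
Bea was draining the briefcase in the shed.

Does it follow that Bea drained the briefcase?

no

'was draining' is progressive; for an accomplishment like 'drain the briefcase', it doesn't entail completion.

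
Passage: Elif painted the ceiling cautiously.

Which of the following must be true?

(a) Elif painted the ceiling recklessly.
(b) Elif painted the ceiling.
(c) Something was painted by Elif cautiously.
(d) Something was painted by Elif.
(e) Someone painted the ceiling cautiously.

(a) Not entailed — 'recklessly' adds a manner not in (and inconsistent with) the original.
(b) Entailed — dropping 'cautiously' leaves a sub-description the original still satisfies.
(c) Entailed — generalizing the patient leaves a sub-description the original still satisfies.
(d) Entailed — this follows by dropping conjuncts from the painting event's description.
(e) Entailed — this follows by dropping conjuncts from the painting event's description.

(b), (c), (d), (e)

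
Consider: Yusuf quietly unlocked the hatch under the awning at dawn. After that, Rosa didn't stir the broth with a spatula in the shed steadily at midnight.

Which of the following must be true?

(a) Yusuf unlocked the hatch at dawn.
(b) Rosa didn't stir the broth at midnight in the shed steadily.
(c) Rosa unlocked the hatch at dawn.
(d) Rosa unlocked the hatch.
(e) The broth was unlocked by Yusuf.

(a) Entailed — dropping 'under the awning', 'quietly' leaves a sub-description the original still satisfies.
(b) Not entailed — dropping 'with a spatula' under negation is not valid — the original leaves open that Rosa stirred the broth some other way.
(c) Not entailed — the passage has Yusuf unlocking the hatch, not Rosa.
(d) Not entailed — the passage has Yusuf unlocking the hatch, not Rosa.
(e) Not entailed — Yusuf unlocked the hatch, not the broth; the broth belongs to the stirring event.

(a)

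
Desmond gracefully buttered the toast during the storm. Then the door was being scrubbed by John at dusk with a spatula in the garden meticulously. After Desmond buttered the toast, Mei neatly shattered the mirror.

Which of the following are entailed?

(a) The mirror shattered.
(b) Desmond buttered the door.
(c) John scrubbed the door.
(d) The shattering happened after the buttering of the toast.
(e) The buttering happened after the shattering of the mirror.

(a) Entailed — 'Mei shattered the mirror' is causative; it entails the inchoative 'the mirror shattered'.
(b) Not entailed — Desmond buttered the toast, not the door; the door belongs to the scrubbing event.
(c) Entailed — 'scrub' is an activity; 'was scrubbing' entails that some scrubbing happened, so 'scrubbed' holds.
(d) Entailed — the narrative places the buttering before the shattering.
(e) Not entailed — the narrative places the buttering before the shattering, not after.

(a), (c), (d)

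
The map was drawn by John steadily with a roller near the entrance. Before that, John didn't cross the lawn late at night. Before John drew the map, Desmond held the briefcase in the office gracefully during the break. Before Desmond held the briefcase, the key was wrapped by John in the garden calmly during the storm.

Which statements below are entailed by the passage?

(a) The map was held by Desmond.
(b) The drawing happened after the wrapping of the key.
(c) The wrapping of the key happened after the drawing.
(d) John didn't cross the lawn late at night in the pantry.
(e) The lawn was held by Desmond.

(a) Not entailed — Desmond held the briefcase, not the map; the map belongs to the drawing event.
(b) Entailed — the narrative places the wrapping before the drawing.
(c) Not entailed — the narrative places the wrapping before the drawing, not after.
(d) Entailed — under negation, adding a further restriction is entailed: if no such crossing event occurred, none occurred in the pantry either.
(e) Not entailed — Desmond held the briefcase, not the lawn; the lawn belongs to the crossing event.

(b), (d)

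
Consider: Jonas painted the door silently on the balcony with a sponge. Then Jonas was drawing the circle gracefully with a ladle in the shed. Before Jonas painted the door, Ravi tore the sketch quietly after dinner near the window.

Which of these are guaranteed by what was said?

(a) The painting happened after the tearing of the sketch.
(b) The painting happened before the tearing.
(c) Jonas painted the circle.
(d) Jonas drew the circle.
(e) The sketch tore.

(a) Entailed — the narrative places the tearing before the painting.
(b) Not entailed — the narrative places the tearing before the painting, not after.
(c) Not entailed — Jonas painted the door, not the circle; the circle belongs to the drawing event.
(d) Not entailed — 'was drawing' is progressive on an accomplishment; it does not entail the completed 'drew'.
(e) Entailed — 'Ravi tore the sketch' is causative; it entails the inchoative 'the sketch tore'.

(a), (e)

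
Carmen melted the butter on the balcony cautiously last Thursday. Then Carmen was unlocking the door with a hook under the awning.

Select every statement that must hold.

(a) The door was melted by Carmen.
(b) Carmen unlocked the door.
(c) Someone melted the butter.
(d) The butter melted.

(a) Not entailed — Carmen melted the butter, not the door; the door belongs to the unlocking event.
(b) Not entailed — 'was unlocking' is progressive on an accomplishment; it does not entail the completed 'unlocked'.
(c) Entailed — this follows by dropping conjuncts from the melting event's description.
(d) Entailed — 'Carmen melted the butter' is causative; it entails the inchoative 'the butter melted'.

(c), (d)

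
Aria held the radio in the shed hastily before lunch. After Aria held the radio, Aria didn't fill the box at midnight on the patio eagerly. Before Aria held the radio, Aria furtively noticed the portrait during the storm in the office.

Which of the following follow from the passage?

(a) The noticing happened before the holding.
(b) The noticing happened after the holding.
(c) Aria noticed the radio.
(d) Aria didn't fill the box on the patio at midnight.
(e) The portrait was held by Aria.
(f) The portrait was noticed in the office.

(a) Entailed — the narrative places the noticing before the holding.
(b) Not entailed — the narrative places the noticing before the holding, not after.
(c) Not entailed — Aria noticed the portrait, not the radio; the radio belongs to the holding event.
(d) Not entailed — dropping 'eagerly' under negation is not valid — the original leaves open that Aria filled the box some other way.
(e) Not entailed — Aria held the radio, not the portrait; the portrait belongs to the noticing event.
(f) Entailed — this follows by dropping conjuncts from the noticing event's description.

(a), (f)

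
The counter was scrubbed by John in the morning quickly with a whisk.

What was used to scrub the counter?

a whisk

'with a whisk' marks the instrument of the scrubbing event.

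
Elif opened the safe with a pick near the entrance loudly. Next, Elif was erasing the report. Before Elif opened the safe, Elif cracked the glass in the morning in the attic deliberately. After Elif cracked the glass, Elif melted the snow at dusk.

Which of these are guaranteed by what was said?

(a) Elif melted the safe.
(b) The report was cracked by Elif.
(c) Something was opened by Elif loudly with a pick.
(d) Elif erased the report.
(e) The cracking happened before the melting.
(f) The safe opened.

(c), (e), (f)

(a) Not entailed — Elif melted the snow, not the safe; the safe belongs to the opening event.
(b) Not entailed — Elif cracked the glass, not the report; the report belongs to the erasing event.
(c) Entailed — the original entails any weakening of itself; this just drops 'near the entrance' and generalizes the patient.
(d) Not entailed — 'was erasing' is progressive on an accomplishment; it does not entail the completed 'erased'.
(e) Entailed — the narrative places the cracking before the melting.
(f) Entailed — 'Elif opened the safe' is causative; it entails the inchoative 'the safe opened'.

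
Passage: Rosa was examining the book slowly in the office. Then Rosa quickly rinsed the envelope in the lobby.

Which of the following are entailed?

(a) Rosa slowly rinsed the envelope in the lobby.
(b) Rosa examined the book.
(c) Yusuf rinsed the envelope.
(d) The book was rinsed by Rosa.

(b)

(a) Not entailed — 'slowly' adds a manner not in (and inconsistent with) the original.
(b) Entailed — 'examine' is an activity; 'was examining' entails that some examining happened, so 'examined' holds.
(c) Not entailed — the passage has Rosa rinsing the envelope, not Yusuf.
(d) Not entailed — Rosa rinsed the envelope, not the book; the book belongs to the examining event.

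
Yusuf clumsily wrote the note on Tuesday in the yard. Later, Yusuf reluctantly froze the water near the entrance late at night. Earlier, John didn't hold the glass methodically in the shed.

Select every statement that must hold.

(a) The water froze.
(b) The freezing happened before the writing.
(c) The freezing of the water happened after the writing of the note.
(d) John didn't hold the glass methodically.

(a) Entailed — 'Yusuf froze the water' is causative; it entails the inchoative 'the water froze'.
(b) Not entailed — the narrative places the writing before the freezing, not after.
(c) Entailed — the narrative places the writing before the freezing.
(d) Not entailed — dropping 'in the shed' under negation is not valid — the original leaves open that John held the glass some other way.

(a), (c)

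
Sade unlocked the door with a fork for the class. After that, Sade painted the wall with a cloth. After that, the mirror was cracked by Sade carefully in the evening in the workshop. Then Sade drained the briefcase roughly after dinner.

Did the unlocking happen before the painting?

yes

The narrative orders the unlocking before the painting.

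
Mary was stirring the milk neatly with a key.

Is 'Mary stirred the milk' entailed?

'stir' is atelic; if Mary was stirring the milk, then Mary stirred the milk (for some time).

yes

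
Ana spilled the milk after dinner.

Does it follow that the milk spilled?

'Ana spilled the milk' is the causative; it entails the inchoative 'the milk spilled'.

yes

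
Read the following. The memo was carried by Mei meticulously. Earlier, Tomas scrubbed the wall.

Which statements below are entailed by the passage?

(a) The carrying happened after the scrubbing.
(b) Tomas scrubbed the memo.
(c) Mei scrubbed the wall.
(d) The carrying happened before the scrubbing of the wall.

(a)

(a) Entailed — the narrative places the scrubbing before the carrying.
(b) Not entailed — Tomas scrubbed the wall, not the memo; the memo belongs to the carrying event.
(c) Not entailed — the passage has Tomas scrubbing the wall, not Mei.
(d) Not entailed — the narrative places the scrubbing before the carrying, not after.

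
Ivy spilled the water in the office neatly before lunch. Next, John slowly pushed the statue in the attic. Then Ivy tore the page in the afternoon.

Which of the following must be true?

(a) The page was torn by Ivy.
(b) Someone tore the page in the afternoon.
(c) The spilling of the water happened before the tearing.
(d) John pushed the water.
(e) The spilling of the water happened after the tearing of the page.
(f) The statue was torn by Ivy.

(a) Entailed — the original entails any weakening of itself; this just drops 'in the afternoon'.
(b) Entailed — generalizing the agent leaves a sub-description the original still satisfies.
(c) Entailed — the narrative places the spilling before the tearing.
(d) Not entailed — John pushed the statue, not the water; the water belongs to the spilling event.
(e) Not entailed — the narrative places the spilling before the tearing, not after.
(f) Not entailed — Ivy tore the page, not the statue; the statue belongs to the pushing event.

(a), (b), (c)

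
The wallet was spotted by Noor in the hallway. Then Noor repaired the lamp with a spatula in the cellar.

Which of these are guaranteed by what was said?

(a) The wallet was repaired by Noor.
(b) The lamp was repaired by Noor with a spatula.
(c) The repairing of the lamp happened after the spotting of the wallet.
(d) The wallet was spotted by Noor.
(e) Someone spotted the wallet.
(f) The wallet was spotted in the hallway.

(b), (c), (d), (e), (f)

(a) Not entailed — Noor repaired the lamp, not the wallet; the wallet belongs to the spotting event.
(b) Entailed — dropping 'in the cellar' leaves a sub-description the original still satisfies.
(c) Entailed — the narrative places the spotting before the repairing.
(d) Entailed — this follows by dropping conjuncts from the spotting event's description.
(e) Entailed — dropping 'in the hallway' and generalizing the agent leaves a sub-description the original still satisfies.
(f) Entailed — generalizing the agent leaves a sub-description the original still satisfies.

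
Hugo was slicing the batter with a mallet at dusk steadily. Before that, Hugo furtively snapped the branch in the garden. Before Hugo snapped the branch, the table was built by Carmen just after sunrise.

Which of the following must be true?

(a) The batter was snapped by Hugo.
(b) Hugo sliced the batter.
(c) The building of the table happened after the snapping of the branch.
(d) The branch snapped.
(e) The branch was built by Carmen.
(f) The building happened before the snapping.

(a) Not entailed — Hugo snapped the branch, not the batter; the batter belongs to the slicing event.
(b) Not entailed — 'was slicing' is progressive on an accomplishment; it does not entail the completed 'sliced'.
(c) Not entailed — the narrative places the building before the snapping, not after.
(d) Entailed — 'Hugo snapped the branch' is causative; it entails the inchoative 'the branch snapped'.
(e) Not entailed — Carmen built the table, not the branch; the branch belongs to the snapping event.
(f) Entailed — the narrative places the building before the snapping.

(d), (f)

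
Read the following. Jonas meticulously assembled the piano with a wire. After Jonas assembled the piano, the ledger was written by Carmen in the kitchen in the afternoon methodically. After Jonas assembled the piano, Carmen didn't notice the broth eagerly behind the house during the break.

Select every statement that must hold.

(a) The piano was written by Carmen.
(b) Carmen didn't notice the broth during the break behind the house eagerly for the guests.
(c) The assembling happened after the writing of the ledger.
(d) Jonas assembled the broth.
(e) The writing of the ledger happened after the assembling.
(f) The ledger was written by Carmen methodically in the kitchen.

(b), (e), (f)

(a) Not entailed — Carmen wrote the ledger, not the piano; the piano belongs to the assembling event.
(b) Entailed — under negation, adding a further restriction is entailed: if no such noticing event occurred, none occurred for the guests either.
(c) Not entailed — the narrative places the assembling before the writing, not after.
(d) Not entailed — Jonas assembled the piano, not the broth; the broth belongs to the noticing event.
(e) Entailed — the narrative places the assembling before the writing.
(f) Entailed — this follows by dropping conjuncts from the writing event's description.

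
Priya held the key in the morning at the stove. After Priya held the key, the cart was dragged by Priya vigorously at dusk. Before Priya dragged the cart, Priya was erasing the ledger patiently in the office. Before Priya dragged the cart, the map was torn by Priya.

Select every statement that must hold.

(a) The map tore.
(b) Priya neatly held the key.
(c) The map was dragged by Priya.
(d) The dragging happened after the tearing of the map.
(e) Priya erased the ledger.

(a), (d)

(a) Entailed — 'Priya tore the map' is causative; it entails the inchoative 'the map tore'.
(b) Not entailed — 'neatly' adds information not in the original event.
(c) Not entailed — Priya dragged the cart, not the map; the map belongs to the tearing event.
(d) Entailed — the narrative places the tearing before the dragging.
(e) Not entailed — 'was erasing' is progressive on an accomplishment; it does not entail the completed 'erased'.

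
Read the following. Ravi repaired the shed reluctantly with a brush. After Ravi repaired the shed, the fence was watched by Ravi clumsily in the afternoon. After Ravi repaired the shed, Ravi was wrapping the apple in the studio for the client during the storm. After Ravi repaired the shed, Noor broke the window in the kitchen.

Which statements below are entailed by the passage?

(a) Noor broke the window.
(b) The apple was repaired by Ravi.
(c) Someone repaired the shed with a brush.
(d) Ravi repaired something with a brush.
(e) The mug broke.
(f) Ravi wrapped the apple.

(a), (c), (d)

(a) Entailed — this follows by dropping conjuncts from the breaking event's description.
(b) Not entailed — Ravi repaired the shed, not the apple; the apple belongs to the wrapping event.
(c) Entailed — dropping 'reluctantly' and generalizing the agent leaves a sub-description the original still satisfies.
(d) Entailed — this follows by dropping conjuncts from the repairing event's description.
(e) Not entailed — the window is what broke, not the mug.
(f) Not entailed — 'was wrapping' is progressive on an accomplishment; it does not entail the completed 'wrapped'.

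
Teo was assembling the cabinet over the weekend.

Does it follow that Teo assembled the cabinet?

no

'was assembling' is progressive; for an accomplishment like 'assemble the cabinet', it doesn't entail completion.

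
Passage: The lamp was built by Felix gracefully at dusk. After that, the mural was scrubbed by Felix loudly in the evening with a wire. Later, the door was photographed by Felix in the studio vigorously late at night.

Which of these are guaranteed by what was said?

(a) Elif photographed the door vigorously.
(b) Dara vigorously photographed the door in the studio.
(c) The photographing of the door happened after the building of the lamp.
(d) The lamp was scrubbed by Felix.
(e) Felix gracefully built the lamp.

(a) Not entailed — the passage has Felix photographing the door, not Elif.
(b) Not entailed — the passage has Felix photographing the door, not Dara.
(c) Entailed — the narrative places the building before the photographing.
(d) Not entailed — Felix scrubbed the mural, not the lamp; the lamp belongs to the building event.
(e) Entailed — this follows by dropping conjuncts from the building event's description.

(c), (e)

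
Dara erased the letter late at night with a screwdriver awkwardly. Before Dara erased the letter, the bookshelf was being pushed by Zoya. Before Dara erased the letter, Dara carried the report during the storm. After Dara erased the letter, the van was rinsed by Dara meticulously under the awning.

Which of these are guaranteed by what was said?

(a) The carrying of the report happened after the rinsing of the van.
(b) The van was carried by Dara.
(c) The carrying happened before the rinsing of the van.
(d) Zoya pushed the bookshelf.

(a) Not entailed — the narrative places the carrying before the rinsing, not after.
(b) Not entailed — Dara carried the report, not the van; the van belongs to the rinsing event.
(c) Entailed — the narrative places the carrying before the rinsing.
(d) Entailed — 'push' is an activity; 'was pushing' entails that some pushing happened, so 'pushed' holds.

(c), (d)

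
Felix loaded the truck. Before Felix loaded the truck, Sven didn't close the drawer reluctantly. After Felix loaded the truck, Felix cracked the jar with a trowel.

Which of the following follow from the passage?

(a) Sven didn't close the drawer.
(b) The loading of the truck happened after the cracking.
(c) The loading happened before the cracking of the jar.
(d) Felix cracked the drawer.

(c)

(a) Not entailed — dropping 'reluctantly' under negation is not valid — the original leaves open that Sven closed the drawer some other way.
(b) Not entailed — the narrative places the loading before the cracking, not after.
(c) Entailed — the narrative places the loading before the cracking.
(d) Not entailed — Felix cracked the jar, not the drawer; the drawer belongs to the closing event.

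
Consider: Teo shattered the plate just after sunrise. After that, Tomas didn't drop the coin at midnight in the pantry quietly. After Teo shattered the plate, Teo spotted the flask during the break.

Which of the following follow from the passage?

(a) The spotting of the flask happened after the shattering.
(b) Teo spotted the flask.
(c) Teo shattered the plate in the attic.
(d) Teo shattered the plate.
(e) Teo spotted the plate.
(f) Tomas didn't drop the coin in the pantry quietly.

(a) Entailed — the narrative places the shattering before the spotting.
(b) Entailed — this follows by dropping conjuncts from the spotting event's description.
(c) Not entailed — 'in the attic' adds information not in the original event.
(d) Entailed — every conjunct here is already in the original shattering event.
(e) Not entailed — Teo spotted the flask, not the plate; the plate belongs to the shattering event.
(f) Not entailed — dropping 'at midnight' under negation is not valid — the original leaves open that Tomas dropped the coin some other way.

(a), (b), (d)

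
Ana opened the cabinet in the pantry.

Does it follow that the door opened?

Nothing is said about any door; only the cabinet is affected.

no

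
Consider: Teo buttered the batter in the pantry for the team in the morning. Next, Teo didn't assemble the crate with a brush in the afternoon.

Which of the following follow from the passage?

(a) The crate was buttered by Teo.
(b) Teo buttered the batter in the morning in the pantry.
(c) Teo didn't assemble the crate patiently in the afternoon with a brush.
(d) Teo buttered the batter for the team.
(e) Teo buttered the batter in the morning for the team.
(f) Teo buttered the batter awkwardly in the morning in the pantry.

(b), (c), (d), (e)

(a) Not entailed — Teo buttered the batter, not the crate; the crate belongs to the assembling event.
(b) Entailed — every conjunct here is already in the original buttering event.
(c) Entailed — under negation, adding a further restriction is entailed: if no such assembling event occurred, none occurred patiently either.
(d) Entailed — the original entails any weakening of itself; this just drops 'in the pantry', 'in the morning'.
(e) Entailed — every conjunct here is already in the original buttering event.
(f) Not entailed — 'awkwardly' adds information not in the original event.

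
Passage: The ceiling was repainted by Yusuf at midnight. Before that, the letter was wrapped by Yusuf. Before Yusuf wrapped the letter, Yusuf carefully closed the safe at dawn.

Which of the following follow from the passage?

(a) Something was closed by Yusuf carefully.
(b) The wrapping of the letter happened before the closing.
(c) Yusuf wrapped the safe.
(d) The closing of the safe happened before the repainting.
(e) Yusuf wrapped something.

(a) Entailed — dropping 'at dawn' and generalizing the patient leaves a sub-description the original still satisfies.
(b) Not entailed — the narrative places the closing before the wrapping, not after.
(c) Not entailed — Yusuf wrapped the letter, not the safe; the safe belongs to the closing event.
(d) Entailed — the narrative places the closing before the repainting.
(e) Entailed — every conjunct here is already in the original wrapping event.

(a), (d), (e)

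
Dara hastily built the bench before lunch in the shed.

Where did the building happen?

in the shed

'in the shed' marks the location of the building event.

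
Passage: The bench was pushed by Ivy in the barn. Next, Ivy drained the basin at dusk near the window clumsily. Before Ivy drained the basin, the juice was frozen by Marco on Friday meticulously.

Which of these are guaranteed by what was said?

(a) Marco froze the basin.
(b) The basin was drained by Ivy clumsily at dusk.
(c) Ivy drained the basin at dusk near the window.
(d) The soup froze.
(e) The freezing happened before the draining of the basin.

(b), (c), (e)

(a) Not entailed — Marco froze the juice, not the basin; the basin belongs to the draining event.
(b) Entailed — this follows by dropping conjuncts from the draining event's description.
(c) Entailed — this follows by dropping conjuncts from the draining event's description.
(d) Not entailed — the juice is what froze, not the soup.
(e) Entailed — the narrative places the freezing before the draining.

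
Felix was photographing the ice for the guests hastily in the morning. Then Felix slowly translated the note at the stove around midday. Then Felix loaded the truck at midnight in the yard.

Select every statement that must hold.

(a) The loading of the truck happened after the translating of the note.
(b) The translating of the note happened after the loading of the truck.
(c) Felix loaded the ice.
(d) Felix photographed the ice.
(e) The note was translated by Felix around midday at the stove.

(a), (e)

(a) Entailed — the narrative places the translating before the loading.
(b) Not entailed — the narrative places the translating before the loading, not after.
(c) Not entailed — Felix loaded the truck, not the ice; the ice belongs to the photographing event.
(d) Not entailed — 'was photographing' is progressive on an accomplishment; it does not entail the completed 'photographed'.
(e) Entailed — this follows by dropping conjuncts from the translating event's description.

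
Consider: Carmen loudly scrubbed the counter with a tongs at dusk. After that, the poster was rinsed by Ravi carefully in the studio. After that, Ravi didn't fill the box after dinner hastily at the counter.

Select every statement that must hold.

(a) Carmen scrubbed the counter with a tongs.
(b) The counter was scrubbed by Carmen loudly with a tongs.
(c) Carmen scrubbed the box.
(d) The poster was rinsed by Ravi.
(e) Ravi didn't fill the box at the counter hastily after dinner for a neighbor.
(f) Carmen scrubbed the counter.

(a), (b), (d), (e), (f)

(a) Entailed — dropping 'loudly', 'at dusk' leaves a sub-description the original still satisfies.
(b) Entailed — dropping 'at dusk' leaves a sub-description the original still satisfies.
(c) Not entailed — Carmen scrubbed the counter, not the box; the box belongs to the filling event.
(d) Entailed — dropping 'in the studio', 'carefully' leaves a sub-description the original still satisfies.
(e) Entailed — under negation, adding a further restriction is entailed: if no such filling event occurred, none occurred for a neighbor either.
(f) Entailed — dropping 'with a tongs', 'loudly', 'at dusk' leaves a sub-description the original still satisfies.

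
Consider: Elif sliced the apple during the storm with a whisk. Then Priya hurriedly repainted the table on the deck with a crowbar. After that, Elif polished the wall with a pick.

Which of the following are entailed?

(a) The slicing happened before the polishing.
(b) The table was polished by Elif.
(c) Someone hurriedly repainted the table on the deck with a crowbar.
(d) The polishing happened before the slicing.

(a), (c)

(a) Entailed — the narrative places the slicing before the polishing.
(b) Not entailed — Elif polished the wall, not the table; the table belongs to the repainting event.
(c) Entailed — generalizing the agent leaves a sub-description the original still satisfies.
(d) Not entailed — the narrative places the slicing before the polishing, not after.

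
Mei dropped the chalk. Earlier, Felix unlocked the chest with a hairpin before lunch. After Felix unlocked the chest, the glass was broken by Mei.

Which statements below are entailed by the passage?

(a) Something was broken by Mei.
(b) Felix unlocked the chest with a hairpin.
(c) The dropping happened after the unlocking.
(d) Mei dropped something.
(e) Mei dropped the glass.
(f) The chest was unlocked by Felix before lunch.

(a), (b), (c), (d), (f)

(a) Entailed — generalizing the patient leaves a sub-description the original still satisfies.
(b) Entailed — this follows by dropping conjuncts from the unlocking event's description.
(c) Entailed — the narrative places the unlocking before the dropping.
(d) Entailed — the original entails any weakening of itself; this just generalizes the patient.
(e) Not entailed — Mei dropped the chalk, not the glass; the glass belongs to the breaking event.
(f) Entailed — dropping 'with a hairpin' leaves a sub-description the original still satisfies.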